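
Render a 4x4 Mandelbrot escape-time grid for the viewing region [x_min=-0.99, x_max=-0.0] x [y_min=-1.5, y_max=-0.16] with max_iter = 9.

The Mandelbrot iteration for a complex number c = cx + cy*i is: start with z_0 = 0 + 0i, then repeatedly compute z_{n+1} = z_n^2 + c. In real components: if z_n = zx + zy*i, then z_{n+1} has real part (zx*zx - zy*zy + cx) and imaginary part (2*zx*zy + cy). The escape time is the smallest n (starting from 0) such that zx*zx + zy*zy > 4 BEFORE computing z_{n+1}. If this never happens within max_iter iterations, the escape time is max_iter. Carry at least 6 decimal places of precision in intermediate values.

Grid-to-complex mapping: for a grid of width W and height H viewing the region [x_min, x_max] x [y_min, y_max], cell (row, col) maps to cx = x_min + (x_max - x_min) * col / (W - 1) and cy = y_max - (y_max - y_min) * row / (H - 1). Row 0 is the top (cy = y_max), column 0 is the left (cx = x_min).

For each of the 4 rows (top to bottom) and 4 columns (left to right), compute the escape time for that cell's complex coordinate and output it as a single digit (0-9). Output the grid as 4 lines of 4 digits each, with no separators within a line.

(row=0, col=0): c = -0.9900 + -0.1600i → escape time 9
(row=0, col=1): c = -0.6600 + -0.1600i → escape time 9
(row=0, col=2): c = -0.3300 + -0.1600i → escape time 9
(row=0, col=3): c = -0.0000 + -0.1600i → escape time 9
(row=1, col=0): c = -0.9900 + -0.6067i → escape time 4
(row=1, col=1): c = -0.6600 + -0.6067i → escape time 7
(row=1, col=2): c = -0.3300 + -0.6067i → escape time 9
(row=1, col=3): c = -0.0000 + -0.6067i → escape time 9
(row=2, col=0): c = -0.9900 + -1.0533i → escape time 3
(row=2, col=1): c = -0.6600 + -1.0533i → escape time 3
(row=2, col=2): c = -0.3300 + -1.0533i → escape time 5
(row=2, col=3): c = -0.0000 + -1.0533i → escape time 5
(row=3, col=0): c = -0.9900 + -1.5000i → escape time 2
(row=3, col=1): c = -0.6600 + -1.5000i → escape time 2
(row=3, col=2): c = -0.3300 + -1.5000i → escape time 2
(row=3, col=3): c = -0.0000 + -1.5000i → escape time 2

Answer: 9999
4799
3355
2222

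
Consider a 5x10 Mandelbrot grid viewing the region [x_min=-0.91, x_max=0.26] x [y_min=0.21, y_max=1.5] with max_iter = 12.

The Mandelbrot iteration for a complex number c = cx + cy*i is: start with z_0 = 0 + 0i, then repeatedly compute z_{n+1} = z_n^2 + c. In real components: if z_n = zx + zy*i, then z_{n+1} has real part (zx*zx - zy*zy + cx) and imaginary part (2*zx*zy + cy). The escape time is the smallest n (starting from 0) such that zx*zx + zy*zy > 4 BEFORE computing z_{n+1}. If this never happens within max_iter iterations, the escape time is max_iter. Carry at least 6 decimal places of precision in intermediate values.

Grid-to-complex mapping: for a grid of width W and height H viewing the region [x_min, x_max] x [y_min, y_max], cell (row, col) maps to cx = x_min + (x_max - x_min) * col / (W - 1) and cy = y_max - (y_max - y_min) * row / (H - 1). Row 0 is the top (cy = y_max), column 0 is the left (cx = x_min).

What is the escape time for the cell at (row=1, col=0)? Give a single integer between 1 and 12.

z_0 = 0 + 0i, c = -0.9100 + 1.3567i
Iter 1: z = -0.9100 + 1.3567i, |z|^2 = 2.6686
Iter 2: z = -1.9224 + -1.1125i, |z|^2 = 4.9334
Escaped at iteration 2

Answer: 2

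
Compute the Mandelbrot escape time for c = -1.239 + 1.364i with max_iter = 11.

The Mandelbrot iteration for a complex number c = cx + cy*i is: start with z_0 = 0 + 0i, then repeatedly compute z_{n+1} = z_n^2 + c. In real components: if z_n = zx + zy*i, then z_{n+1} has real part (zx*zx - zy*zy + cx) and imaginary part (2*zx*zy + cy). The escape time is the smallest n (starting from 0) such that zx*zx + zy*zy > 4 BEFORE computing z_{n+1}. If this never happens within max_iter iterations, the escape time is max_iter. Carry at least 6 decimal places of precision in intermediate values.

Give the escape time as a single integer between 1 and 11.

Answer: 2

Derivation:
z_0 = 0 + 0i, c = -1.2390 + 1.3640i
Iter 1: z = -1.2390 + 1.3640i, |z|^2 = 3.3956
Iter 2: z = -1.5644 + -2.0160i, |z|^2 = 6.5115
Escaped at iteration 2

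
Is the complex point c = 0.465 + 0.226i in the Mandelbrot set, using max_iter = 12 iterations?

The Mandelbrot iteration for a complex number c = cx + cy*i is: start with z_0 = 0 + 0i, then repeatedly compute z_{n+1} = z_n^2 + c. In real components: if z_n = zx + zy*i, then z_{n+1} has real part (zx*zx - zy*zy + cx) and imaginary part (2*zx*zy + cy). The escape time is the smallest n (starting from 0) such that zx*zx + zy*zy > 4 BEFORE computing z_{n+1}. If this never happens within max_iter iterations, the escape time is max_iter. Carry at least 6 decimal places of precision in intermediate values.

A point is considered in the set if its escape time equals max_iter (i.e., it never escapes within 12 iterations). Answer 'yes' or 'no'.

z_0 = 0 + 0i, c = 0.4650 + 0.2260i
Iter 1: z = 0.4650 + 0.2260i, |z|^2 = 0.2673
Iter 2: z = 0.6301 + 0.4362i, |z|^2 = 0.5873
Iter 3: z = 0.6718 + 0.7757i, |z|^2 = 1.0531
Iter 4: z = 0.3146 + 1.2683i, |z|^2 = 1.7076
Iter 5: z = -1.0446 + 1.0241i, |z|^2 = 2.1400
Iter 6: z = 0.5075 + -1.9135i, |z|^2 = 3.9192
Iter 7: z = -2.9391 + -1.7161i, |z|^2 = 11.5835
Escaped at iteration 7

Answer: no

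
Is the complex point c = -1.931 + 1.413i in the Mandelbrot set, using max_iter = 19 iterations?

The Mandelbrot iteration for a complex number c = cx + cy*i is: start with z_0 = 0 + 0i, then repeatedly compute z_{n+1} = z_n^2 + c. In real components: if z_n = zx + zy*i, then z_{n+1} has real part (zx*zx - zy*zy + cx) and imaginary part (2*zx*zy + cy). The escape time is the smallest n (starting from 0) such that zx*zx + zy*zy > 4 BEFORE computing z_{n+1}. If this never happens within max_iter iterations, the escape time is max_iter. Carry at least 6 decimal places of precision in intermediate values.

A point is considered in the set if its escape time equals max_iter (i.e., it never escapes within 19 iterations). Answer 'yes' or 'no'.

Answer: no

Derivation:
z_0 = 0 + 0i, c = -1.9310 + 1.4130i
Iter 1: z = -1.9310 + 1.4130i, |z|^2 = 5.7253
Escaped at iteration 1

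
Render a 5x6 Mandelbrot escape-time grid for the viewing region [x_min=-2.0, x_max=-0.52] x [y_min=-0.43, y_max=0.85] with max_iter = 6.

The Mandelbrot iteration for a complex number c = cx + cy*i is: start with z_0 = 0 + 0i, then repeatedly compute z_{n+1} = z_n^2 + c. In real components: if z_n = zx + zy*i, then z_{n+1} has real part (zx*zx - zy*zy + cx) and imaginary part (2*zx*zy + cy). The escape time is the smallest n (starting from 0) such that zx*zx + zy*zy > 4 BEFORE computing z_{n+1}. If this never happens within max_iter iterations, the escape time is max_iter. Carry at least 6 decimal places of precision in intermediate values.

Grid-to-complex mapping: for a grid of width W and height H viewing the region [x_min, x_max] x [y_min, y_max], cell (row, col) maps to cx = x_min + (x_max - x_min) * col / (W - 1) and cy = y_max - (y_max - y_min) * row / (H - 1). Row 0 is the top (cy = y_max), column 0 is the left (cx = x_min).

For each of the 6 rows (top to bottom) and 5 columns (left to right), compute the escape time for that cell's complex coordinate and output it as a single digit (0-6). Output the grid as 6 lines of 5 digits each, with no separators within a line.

Answer: 13334
13356
14666
16666
15666
13666

Derivation:
(row=0, col=0): c = -2.0000 + 0.8500i → escape time 1
(row=0, col=1): c = -1.6300 + 0.8500i → escape time 3
(row=0, col=2): c = -1.2600 + 0.8500i → escape time 3
(row=0, col=3): c = -0.8900 + 0.8500i → escape time 3
(row=0, col=4): c = -0.5200 + 0.8500i → escape time 4
(row=1, col=0): c = -2.0000 + 0.5940i → escape time 1
(row=1, col=1): c = -1.6300 + 0.5940i → escape time 3
(row=1, col=2): c = -1.2600 + 0.5940i → escape time 3
(row=1, col=3): c = -0.8900 + 0.5940i → escape time 5
(row=1, col=4): c = -0.5200 + 0.5940i → escape time 6
(row=2, col=0): c = -2.0000 + 0.3380i → escape time 1
(row=2, col=1): c = -1.6300 + 0.3380i → escape time 4
(row=2, col=2): c = -1.2600 + 0.3380i → escape time 6
(row=2, col=3): c = -0.8900 + 0.3380i → escape time 6
(row=2, col=4): c = -0.5200 + 0.3380i → escape time 6
(row=3, col=0): c = -2.0000 + 0.0820i → escape time 1
(row=3, col=1): c = -1.6300 + 0.0820i → escape time 6
(row=3, col=2): c = -1.2600 + 0.0820i → escape time 6
(row=3, col=3): c = -0.8900 + 0.0820i → escape time 6
(row=3, col=4): c = -0.5200 + 0.0820i → escape time 6
(row=4, col=0): c = -2.0000 + -0.1740i → escape time 1
(row=4, col=1): c = -1.6300 + -0.1740i → escape time 5
(row=4, col=2): c = -1.2600 + -0.1740i → escape time 6
(row=4, col=3): c = -0.8900 + -0.1740i → escape time 6
(row=4, col=4): c = -0.5200 + -0.1740i → escape time 6
(row=5, col=0): c = -2.0000 + -0.4300i → escape time 1
(row=5, col=1): c = -1.6300 + -0.4300i → escape time 3
(row=5, col=2): c = -1.2600 + -0.4300i → escape time 6
(row=5, col=3): c = -0.8900 + -0.4300i → escape time 6
(row=5, col=4): c = -0.5200 + -0.4300i → escape time 6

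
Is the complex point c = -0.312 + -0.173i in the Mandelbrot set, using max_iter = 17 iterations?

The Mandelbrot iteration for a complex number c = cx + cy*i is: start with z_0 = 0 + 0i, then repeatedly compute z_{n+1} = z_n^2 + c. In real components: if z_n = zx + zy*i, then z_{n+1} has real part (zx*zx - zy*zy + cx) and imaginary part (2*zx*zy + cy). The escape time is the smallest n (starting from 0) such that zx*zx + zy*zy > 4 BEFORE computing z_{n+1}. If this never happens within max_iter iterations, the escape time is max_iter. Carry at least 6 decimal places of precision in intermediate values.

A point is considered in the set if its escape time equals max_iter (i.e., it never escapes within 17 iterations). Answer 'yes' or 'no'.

Answer: yes

Derivation:
z_0 = 0 + 0i, c = -0.3120 + -0.1730i
Iter 1: z = -0.3120 + -0.1730i, |z|^2 = 0.1273
Iter 2: z = -0.2446 + -0.0650i, |z|^2 = 0.0641
Iter 3: z = -0.2564 + -0.1412i, |z|^2 = 0.0857
Iter 4: z = -0.2662 + -0.1006i, |z|^2 = 0.0810
Iter 5: z = -0.2513 + -0.1194i, |z|^2 = 0.0774
Iter 6: z = -0.2631 + -0.1130i, |z|^2 = 0.0820
Iter 7: z = -0.2555 + -0.1135i, |z|^2 = 0.0782
Iter 8: z = -0.2596 + -0.1150i, |z|^2 = 0.0806
Iter 9: z = -0.2578 + -0.1133i, |z|^2 = 0.0793
Iter 10: z = -0.2584 + -0.1146i, |z|^2 = 0.0799
Iter 11: z = -0.2584 + -0.1138i, |z|^2 = 0.0797
Iter 12: z = -0.2582 + -0.1142i, |z|^2 = 0.0797
Iter 13: z = -0.2584 + -0.1140i, |z|^2 = 0.0798
Iter 14: z = -0.2582 + -0.1141i, |z|^2 = 0.0797
Iter 15: z = -0.2583 + -0.1141i, |z|^2 = 0.0797
Iter 16: z = -0.2583 + -0.1141i, |z|^2 = 0.0797
Did not escape in 17 iterations → in set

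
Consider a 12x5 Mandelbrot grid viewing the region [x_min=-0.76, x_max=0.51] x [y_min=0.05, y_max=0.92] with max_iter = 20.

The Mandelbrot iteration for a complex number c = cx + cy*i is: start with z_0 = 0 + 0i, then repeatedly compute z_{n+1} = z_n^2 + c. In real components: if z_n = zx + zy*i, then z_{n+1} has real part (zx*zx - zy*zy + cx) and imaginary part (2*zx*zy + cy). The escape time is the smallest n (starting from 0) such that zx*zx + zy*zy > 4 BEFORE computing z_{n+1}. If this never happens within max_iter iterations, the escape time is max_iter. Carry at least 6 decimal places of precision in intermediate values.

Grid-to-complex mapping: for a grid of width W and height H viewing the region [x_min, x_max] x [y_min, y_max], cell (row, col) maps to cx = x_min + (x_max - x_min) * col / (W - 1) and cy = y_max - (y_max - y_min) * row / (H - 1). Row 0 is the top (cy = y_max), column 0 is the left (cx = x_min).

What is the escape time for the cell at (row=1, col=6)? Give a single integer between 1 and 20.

z_0 = 0 + 0i, c = -0.0673 + 0.7025i
Iter 1: z = -0.0673 + 0.7025i, |z|^2 = 0.4980
Iter 2: z = -0.5563 + 0.6080i, |z|^2 = 0.6791
Iter 3: z = -0.1275 + 0.0261i, |z|^2 = 0.0169
Iter 4: z = -0.0517 + 0.6958i, |z|^2 = 0.4869
Iter 5: z = -0.5488 + 0.6306i, |z|^2 = 0.6988
Iter 6: z = -0.1637 + 0.0104i, |z|^2 = 0.0269
Iter 7: z = -0.0406 + 0.6991i, |z|^2 = 0.4904
Iter 8: z = -0.5544 + 0.6458i, |z|^2 = 0.7243
Iter 9: z = -0.1770 + -0.0135i, |z|^2 = 0.0315
Iter 10: z = -0.0361 + 0.7073i, |z|^2 = 0.5015
Iter 11: z = -0.5662 + 0.6514i, |z|^2 = 0.7449
Iter 12: z = -0.1710 + -0.0351i, |z|^2 = 0.0305
Iter 13: z = -0.0393 + 0.7145i, |z|^2 = 0.5121
Iter 14: z = -0.5763 + 0.6464i, |z|^2 = 0.7499
Iter 15: z = -0.1530 + -0.0425i, |z|^2 = 0.0252
Iter 16: z = -0.0457 + 0.7155i, |z|^2 = 0.5140
Iter 17: z = -0.5771 + 0.6372i, |z|^2 = 0.7391
Iter 18: z = -0.1402 + -0.0329i, |z|^2 = 0.0207
Iter 19: z = -0.0487 + 0.7117i, |z|^2 = 0.5089

Answer: 20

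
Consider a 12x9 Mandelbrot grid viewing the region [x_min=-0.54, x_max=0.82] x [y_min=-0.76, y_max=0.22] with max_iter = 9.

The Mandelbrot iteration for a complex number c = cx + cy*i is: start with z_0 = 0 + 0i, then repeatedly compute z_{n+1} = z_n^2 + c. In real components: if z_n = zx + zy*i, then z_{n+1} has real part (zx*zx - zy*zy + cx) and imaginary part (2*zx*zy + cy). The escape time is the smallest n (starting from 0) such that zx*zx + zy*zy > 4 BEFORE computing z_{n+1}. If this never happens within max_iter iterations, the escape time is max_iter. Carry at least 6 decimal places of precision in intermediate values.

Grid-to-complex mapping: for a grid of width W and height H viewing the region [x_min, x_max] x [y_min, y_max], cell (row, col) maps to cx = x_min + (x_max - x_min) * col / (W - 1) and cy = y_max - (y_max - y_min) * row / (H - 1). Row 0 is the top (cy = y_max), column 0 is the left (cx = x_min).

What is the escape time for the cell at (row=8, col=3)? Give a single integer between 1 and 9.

z_0 = 0 + 0i, c = -0.1691 + -0.7600i
Iter 1: z = -0.1691 + -0.7600i, |z|^2 = 0.6062
Iter 2: z = -0.7181 + -0.5030i, |z|^2 = 0.7687
Iter 3: z = 0.0936 + -0.0376i, |z|^2 = 0.0102
Iter 4: z = -0.1617 + -0.7670i, |z|^2 = 0.6145
Iter 5: z = -0.7313 + -0.5119i, |z|^2 = 0.7968
Iter 6: z = 0.1037 + -0.0114i, |z|^2 = 0.0109
Iter 7: z = -0.1585 + -0.7624i, |z|^2 = 0.6063
Iter 8: z = -0.7252 + -0.5184i, |z|^2 = 0.7946

Answer: 9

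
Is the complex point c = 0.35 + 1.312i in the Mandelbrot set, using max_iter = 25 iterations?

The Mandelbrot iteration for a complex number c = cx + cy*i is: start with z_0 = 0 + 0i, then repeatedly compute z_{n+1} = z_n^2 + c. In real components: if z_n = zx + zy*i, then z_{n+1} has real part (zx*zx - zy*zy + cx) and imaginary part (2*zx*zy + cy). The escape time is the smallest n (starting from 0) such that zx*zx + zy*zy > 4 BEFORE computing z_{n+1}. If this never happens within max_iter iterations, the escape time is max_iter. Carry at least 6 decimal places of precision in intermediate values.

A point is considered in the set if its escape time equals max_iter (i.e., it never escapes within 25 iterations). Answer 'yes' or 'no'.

Answer: no

Derivation:
z_0 = 0 + 0i, c = 0.3500 + 1.3120i
Iter 1: z = 0.3500 + 1.3120i, |z|^2 = 1.8438
Iter 2: z = -1.2488 + 2.2304i, |z|^2 = 6.5343
Escaped at iteration 2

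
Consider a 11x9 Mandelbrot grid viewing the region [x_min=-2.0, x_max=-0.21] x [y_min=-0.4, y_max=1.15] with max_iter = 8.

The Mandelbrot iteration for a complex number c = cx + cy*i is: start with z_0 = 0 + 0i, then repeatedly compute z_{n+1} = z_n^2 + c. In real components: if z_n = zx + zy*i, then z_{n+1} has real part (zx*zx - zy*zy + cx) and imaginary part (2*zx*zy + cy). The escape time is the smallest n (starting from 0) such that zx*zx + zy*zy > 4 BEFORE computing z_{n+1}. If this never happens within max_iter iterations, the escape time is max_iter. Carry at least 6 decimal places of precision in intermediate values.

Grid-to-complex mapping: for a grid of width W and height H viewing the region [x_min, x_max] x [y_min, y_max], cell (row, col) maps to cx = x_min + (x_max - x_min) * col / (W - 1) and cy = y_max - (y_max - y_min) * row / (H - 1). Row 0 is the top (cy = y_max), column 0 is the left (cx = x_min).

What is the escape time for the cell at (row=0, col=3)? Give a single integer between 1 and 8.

Answer: 2

Derivation:
z_0 = 0 + 0i, c = -1.4630 + 1.1500i
Iter 1: z = -1.4630 + 1.1500i, |z|^2 = 3.4629
Iter 2: z = -0.6451 + -2.2149i, |z|^2 = 5.3220
Escaped at iteration 2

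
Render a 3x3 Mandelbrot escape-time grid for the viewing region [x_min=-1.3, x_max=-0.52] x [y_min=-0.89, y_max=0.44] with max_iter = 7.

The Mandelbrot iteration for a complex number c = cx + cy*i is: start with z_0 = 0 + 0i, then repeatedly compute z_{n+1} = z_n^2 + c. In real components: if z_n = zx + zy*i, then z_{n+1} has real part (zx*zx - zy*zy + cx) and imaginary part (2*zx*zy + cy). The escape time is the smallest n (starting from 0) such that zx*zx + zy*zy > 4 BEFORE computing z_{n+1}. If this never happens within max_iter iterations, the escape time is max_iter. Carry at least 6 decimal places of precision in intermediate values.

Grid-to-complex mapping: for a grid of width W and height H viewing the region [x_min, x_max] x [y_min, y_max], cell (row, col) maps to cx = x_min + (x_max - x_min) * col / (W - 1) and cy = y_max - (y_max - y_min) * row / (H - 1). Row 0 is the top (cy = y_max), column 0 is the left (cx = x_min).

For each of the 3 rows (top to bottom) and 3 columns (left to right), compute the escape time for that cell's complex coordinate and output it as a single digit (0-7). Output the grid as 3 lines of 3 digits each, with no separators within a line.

(row=0, col=0): c = -1.3000 + 0.4400i → escape time 7
(row=0, col=1): c = -0.9100 + 0.4400i → escape time 6
(row=0, col=2): c = -0.5200 + 0.4400i → escape time 7
(row=1, col=0): c = -1.3000 + -0.2250i → escape time 7
(row=1, col=1): c = -0.9100 + -0.2250i → escape time 7
(row=1, col=2): c = -0.5200 + -0.2250i → escape time 7
(row=2, col=0): c = -1.3000 + -0.8900i → escape time 3
(row=2, col=1): c = -0.9100 + -0.8900i → escape time 3
(row=2, col=2): c = -0.5200 + -0.8900i → escape time 4

Answer: 767
777
334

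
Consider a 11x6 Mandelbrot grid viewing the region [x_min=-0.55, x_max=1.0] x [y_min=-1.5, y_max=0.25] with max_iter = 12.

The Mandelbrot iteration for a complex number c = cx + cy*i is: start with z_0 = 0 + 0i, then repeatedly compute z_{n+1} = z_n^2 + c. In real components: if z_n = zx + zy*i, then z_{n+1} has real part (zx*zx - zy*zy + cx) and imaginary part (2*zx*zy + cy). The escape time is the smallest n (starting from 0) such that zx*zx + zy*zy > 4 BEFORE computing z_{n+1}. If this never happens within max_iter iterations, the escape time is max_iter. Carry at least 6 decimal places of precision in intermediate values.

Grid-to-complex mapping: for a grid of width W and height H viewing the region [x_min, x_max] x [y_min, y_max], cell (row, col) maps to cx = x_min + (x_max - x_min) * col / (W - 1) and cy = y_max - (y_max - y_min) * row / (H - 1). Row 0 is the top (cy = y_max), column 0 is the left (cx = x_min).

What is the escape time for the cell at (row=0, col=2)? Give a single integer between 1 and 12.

z_0 = 0 + 0i, c = -0.2400 + 0.2500i
Iter 1: z = -0.2400 + 0.2500i, |z|^2 = 0.1201
Iter 2: z = -0.2449 + 0.1300i, |z|^2 = 0.0769
Iter 3: z = -0.1969 + 0.1863i, |z|^2 = 0.0735
Iter 4: z = -0.2359 + 0.1766i, |z|^2 = 0.0869
Iter 5: z = -0.2155 + 0.1667i, |z|^2 = 0.0742
Iter 6: z = -0.2213 + 0.1782i, |z|^2 = 0.0807
Iter 7: z = -0.2228 + 0.1711i, |z|^2 = 0.0789
Iter 8: z = -0.2197 + 0.1738i, |z|^2 = 0.0784
Iter 9: z = -0.2219 + 0.1737i, |z|^2 = 0.0794
Iter 10: z = -0.2209 + 0.1729i, |z|^2 = 0.0787
Iter 11: z = -0.2211 + 0.1736i, |z|^2 = 0.0790

Answer: 12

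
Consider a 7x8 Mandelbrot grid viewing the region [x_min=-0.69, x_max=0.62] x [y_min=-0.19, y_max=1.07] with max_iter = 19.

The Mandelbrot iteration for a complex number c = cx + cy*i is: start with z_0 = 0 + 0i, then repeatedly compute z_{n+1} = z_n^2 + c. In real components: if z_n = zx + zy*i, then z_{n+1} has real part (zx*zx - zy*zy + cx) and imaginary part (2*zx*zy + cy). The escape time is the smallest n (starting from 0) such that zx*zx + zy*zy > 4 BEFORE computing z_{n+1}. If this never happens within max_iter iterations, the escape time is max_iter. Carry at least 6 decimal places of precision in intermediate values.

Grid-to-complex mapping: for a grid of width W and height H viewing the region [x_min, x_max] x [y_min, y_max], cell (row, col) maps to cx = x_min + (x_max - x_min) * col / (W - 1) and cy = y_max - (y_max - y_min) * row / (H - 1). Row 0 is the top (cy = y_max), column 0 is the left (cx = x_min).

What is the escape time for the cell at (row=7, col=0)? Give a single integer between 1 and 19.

z_0 = 0 + 0i, c = -0.6900 + -0.1900i
Iter 1: z = -0.6900 + -0.1900i, |z|^2 = 0.5122
Iter 2: z = -0.2500 + 0.0722i, |z|^2 = 0.0677
Iter 3: z = -0.6327 + -0.2261i, |z|^2 = 0.4514
Iter 4: z = -0.3408 + 0.0961i, |z|^2 = 0.1254
Iter 5: z = -0.5831 + -0.2555i, |z|^2 = 0.4053
Iter 6: z = -0.4153 + 0.1080i, |z|^2 = 0.1841
Iter 7: z = -0.5292 + -0.2797i, |z|^2 = 0.3583
Iter 8: z = -0.4882 + 0.1060i, |z|^2 = 0.2495
Iter 9: z = -0.4629 + -0.2935i, |z|^2 = 0.3004
Iter 10: z = -0.5618 + 0.0817i, |z|^2 = 0.3223
Iter 11: z = -0.3810 + -0.2819i, |z|^2 = 0.2246
Iter 12: z = -0.6243 + 0.0248i, |z|^2 = 0.3903
Iter 13: z = -0.3009 + -0.2209i, |z|^2 = 0.1394
Iter 14: z = -0.6483 + -0.0570i, |z|^2 = 0.4235
Iter 15: z = -0.2730 + -0.1160i, |z|^2 = 0.0880
Iter 16: z = -0.6289 + -0.1266i, |z|^2 = 0.4116
Iter 17: z = -0.3105 + -0.0307i, |z|^2 = 0.0973
Iter 18: z = -0.5945 + -0.1709i, |z|^2 = 0.3827

Answer: 19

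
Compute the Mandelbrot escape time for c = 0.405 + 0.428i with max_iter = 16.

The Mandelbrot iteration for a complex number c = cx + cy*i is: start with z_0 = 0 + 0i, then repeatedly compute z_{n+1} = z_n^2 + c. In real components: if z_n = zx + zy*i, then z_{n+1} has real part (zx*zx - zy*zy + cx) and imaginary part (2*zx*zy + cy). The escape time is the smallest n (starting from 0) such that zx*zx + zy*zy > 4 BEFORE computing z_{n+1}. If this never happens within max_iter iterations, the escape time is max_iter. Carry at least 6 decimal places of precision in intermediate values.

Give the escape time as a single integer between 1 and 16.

Answer: 8

Derivation:
z_0 = 0 + 0i, c = 0.4050 + 0.4280i
Iter 1: z = 0.4050 + 0.4280i, |z|^2 = 0.3472
Iter 2: z = 0.3858 + 0.7747i, |z|^2 = 0.7490
Iter 3: z = -0.0463 + 1.0258i, |z|^2 = 1.0544
Iter 4: z = -0.6451 + 0.3331i, |z|^2 = 0.5272
Iter 5: z = 0.7102 + -0.0018i, |z|^2 = 0.5045
Iter 6: z = 0.9095 + 0.4255i, |z|^2 = 1.0081
Iter 7: z = 1.0511 + 1.2019i, |z|^2 = 2.5492
Iter 8: z = 0.0653 + 2.9545i, |z|^2 = 8.7334
Escaped at iteration 8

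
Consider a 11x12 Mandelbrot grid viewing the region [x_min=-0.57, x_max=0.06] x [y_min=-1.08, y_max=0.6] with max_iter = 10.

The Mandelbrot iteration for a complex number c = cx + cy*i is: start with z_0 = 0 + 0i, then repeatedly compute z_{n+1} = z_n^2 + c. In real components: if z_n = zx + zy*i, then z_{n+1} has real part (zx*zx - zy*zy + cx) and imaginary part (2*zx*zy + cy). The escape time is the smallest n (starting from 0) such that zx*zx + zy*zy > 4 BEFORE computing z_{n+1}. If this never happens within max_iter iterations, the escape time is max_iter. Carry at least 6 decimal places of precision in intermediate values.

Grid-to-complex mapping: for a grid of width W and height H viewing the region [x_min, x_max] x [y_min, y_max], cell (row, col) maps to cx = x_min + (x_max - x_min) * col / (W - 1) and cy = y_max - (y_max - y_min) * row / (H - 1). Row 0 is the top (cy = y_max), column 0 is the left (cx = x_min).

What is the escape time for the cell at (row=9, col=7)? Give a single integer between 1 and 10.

z_0 = 0 + 0i, c = -0.1290 + -0.7745i
Iter 1: z = -0.1290 + -0.7745i, |z|^2 = 0.6166
Iter 2: z = -0.7123 + -0.5747i, |z|^2 = 0.8376
Iter 3: z = 0.0480 + 0.0442i, |z|^2 = 0.0043
Iter 4: z = -0.1286 + -0.7703i, |z|^2 = 0.6099
Iter 5: z = -0.7058 + -0.5764i, |z|^2 = 0.8304
Iter 6: z = 0.0370 + 0.0391i, |z|^2 = 0.0029
Iter 7: z = -0.1292 + -0.7717i, |z|^2 = 0.6121
Iter 8: z = -0.7078 + -0.5752i, |z|^2 = 0.8318
Iter 9: z = 0.0411 + 0.0397i, |z|^2 = 0.0033

Answer: 10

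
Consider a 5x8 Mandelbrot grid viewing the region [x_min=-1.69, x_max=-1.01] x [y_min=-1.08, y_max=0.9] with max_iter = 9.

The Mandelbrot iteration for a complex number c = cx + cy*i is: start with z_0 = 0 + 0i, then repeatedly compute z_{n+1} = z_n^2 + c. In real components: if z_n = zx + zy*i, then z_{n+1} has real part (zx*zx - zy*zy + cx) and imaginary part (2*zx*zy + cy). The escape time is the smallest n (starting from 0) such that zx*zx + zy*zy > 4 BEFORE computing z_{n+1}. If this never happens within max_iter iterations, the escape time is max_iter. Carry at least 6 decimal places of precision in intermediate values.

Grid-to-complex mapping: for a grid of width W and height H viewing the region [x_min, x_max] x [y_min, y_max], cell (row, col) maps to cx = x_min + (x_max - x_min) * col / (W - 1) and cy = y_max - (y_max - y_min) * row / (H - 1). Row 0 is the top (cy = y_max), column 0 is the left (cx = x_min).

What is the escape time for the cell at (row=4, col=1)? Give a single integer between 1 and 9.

z_0 = 0 + 0i, c = -1.5200 + -0.2314i
Iter 1: z = -1.5200 + -0.2314i, |z|^2 = 2.3640
Iter 2: z = 0.7368 + 0.4721i, |z|^2 = 0.7658
Iter 3: z = -1.2000 + 0.4643i, |z|^2 = 1.6555
Iter 4: z = -0.2957 + -1.3458i, |z|^2 = 1.8985
Iter 5: z = -3.2436 + 0.5644i, |z|^2 = 10.8396
Escaped at iteration 5

Answer: 5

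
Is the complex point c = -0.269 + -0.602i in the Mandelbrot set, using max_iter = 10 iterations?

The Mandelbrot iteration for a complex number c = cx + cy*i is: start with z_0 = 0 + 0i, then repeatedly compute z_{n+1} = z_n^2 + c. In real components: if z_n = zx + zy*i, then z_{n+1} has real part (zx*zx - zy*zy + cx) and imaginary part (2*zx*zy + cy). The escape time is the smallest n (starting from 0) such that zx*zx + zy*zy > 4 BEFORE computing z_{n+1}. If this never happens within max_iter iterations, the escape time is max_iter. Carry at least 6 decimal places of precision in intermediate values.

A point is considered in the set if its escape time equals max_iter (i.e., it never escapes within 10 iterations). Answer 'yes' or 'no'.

Answer: yes

Derivation:
z_0 = 0 + 0i, c = -0.2690 + -0.6020i
Iter 1: z = -0.2690 + -0.6020i, |z|^2 = 0.4348
Iter 2: z = -0.5590 + -0.2781i, |z|^2 = 0.3899
Iter 3: z = -0.0338 + -0.2910i, |z|^2 = 0.0858
Iter 4: z = -0.3526 + -0.5823i, |z|^2 = 0.4634
Iter 5: z = -0.4838 + -0.1914i, |z|^2 = 0.2707
Iter 6: z = -0.0716 + -0.4168i, |z|^2 = 0.1788
Iter 7: z = -0.4376 + -0.5423i, |z|^2 = 0.4856
Iter 8: z = -0.3716 + -0.1274i, |z|^2 = 0.1543
Iter 9: z = -0.1471 + -0.5073i, |z|^2 = 0.2790
Did not escape in 10 iterations → in set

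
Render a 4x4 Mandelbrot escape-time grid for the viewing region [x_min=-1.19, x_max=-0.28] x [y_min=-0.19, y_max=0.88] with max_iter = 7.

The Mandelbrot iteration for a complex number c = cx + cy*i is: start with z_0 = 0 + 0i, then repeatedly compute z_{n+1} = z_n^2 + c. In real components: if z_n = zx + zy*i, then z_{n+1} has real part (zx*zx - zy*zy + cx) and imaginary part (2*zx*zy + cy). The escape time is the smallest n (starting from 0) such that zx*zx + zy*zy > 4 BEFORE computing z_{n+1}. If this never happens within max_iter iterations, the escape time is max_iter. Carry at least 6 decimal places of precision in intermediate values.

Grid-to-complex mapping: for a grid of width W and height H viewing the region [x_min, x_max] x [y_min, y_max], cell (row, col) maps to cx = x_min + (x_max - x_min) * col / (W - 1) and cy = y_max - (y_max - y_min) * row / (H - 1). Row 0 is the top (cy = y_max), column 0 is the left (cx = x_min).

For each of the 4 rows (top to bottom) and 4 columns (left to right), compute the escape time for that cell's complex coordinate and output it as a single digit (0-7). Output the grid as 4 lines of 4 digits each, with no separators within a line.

(row=0, col=0): c = -1.1900 + 0.8800i → escape time 3
(row=0, col=1): c = -0.8867 + 0.8800i → escape time 3
(row=0, col=2): c = -0.5833 + 0.8800i → escape time 4
(row=0, col=3): c = -0.2800 + 0.8800i → escape time 7
(row=1, col=0): c = -1.1900 + 0.5233i → escape time 4
(row=1, col=1): c = -0.8867 + 0.5233i → escape time 5
(row=1, col=2): c = -0.5833 + 0.5233i → escape time 7
(row=1, col=3): c = -0.2800 + 0.5233i → escape time 7
(row=2, col=0): c = -1.1900 + 0.1667i → escape time 7
(row=2, col=1): c = -0.8867 + 0.1667i → escape time 7
(row=2, col=2): c = -0.5833 + 0.1667i → escape time 7
(row=2, col=3): c = -0.2800 + 0.1667i → escape time 7
(row=3, col=0): c = -1.1900 + -0.1900i → escape time 7
(row=3, col=1): c = -0.8867 + -0.1900i → escape time 7
(row=3, col=2): c = -0.5833 + -0.1900i → escape time 7
(row=3, col=3): c = -0.2800 + -0.1900i → escape time 7

Answer: 3347
4577
7777
7777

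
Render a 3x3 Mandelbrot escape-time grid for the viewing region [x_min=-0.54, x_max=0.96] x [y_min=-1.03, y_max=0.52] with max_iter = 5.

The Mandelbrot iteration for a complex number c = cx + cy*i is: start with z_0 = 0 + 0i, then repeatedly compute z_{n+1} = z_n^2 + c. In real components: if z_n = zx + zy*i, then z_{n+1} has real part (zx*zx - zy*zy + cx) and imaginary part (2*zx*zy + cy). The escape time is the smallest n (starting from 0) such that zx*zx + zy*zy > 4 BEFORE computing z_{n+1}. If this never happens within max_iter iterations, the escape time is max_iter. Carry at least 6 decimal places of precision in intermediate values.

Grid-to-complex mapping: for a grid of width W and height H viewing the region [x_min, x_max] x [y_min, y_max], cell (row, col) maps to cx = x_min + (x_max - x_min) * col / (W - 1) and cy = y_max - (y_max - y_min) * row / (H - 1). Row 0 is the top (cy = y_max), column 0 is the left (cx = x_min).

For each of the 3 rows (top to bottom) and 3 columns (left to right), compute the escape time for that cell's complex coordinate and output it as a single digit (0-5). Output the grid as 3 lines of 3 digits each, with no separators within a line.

Answer: 552
553
442

Derivation:
(row=0, col=0): c = -0.5400 + 0.5200i → escape time 5
(row=0, col=1): c = 0.2100 + 0.5200i → escape time 5
(row=0, col=2): c = 0.9600 + 0.5200i → escape time 2
(row=1, col=0): c = -0.5400 + -0.2550i → escape time 5
(row=1, col=1): c = 0.2100 + -0.2550i → escape time 5
(row=1, col=2): c = 0.9600 + -0.2550i → escape time 3
(row=2, col=0): c = -0.5400 + -1.0300i → escape time 4
(row=2, col=1): c = 0.2100 + -1.0300i → escape time 4
(row=2, col=2): c = 0.9600 + -1.0300i → escape time 2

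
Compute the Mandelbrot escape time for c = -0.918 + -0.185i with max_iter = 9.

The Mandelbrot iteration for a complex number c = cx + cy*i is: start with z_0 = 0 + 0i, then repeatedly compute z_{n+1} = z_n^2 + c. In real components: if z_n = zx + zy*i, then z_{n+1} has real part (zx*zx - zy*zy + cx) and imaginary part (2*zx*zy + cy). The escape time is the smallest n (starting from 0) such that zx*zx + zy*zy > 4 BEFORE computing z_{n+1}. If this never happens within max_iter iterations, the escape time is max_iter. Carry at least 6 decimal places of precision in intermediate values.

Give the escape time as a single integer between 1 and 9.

Answer: 9

Derivation:
z_0 = 0 + 0i, c = -0.9180 + -0.1850i
Iter 1: z = -0.9180 + -0.1850i, |z|^2 = 0.8769
Iter 2: z = -0.1095 + 0.1547i, |z|^2 = 0.0359
Iter 3: z = -0.9299 + -0.2189i, |z|^2 = 0.9127
Iter 4: z = -0.1011 + 0.2221i, |z|^2 = 0.0595
Iter 5: z = -0.9571 + -0.2299i, |z|^2 = 0.9689
Iter 6: z = -0.0548 + 0.2551i, |z|^2 = 0.0681
Iter 7: z = -0.9801 + -0.2130i, |z|^2 = 1.0059
Iter 8: z = -0.0028 + 0.2325i, |z|^2 = 0.0541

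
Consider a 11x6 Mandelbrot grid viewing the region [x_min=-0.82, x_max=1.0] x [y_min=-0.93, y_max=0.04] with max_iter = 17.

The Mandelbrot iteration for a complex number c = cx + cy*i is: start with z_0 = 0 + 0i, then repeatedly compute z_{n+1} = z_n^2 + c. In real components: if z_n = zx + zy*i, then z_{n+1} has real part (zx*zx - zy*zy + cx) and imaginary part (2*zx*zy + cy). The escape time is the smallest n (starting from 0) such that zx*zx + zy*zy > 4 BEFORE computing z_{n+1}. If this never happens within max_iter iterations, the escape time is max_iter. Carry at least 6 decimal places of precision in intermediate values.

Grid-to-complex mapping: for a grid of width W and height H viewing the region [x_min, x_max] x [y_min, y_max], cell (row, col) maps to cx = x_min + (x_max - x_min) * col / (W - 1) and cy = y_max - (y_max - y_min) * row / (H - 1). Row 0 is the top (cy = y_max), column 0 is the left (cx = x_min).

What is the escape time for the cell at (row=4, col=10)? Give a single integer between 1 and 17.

z_0 = 0 + 0i, c = 1.0000 + -0.7360i
Iter 1: z = 1.0000 + -0.7360i, |z|^2 = 1.5417
Iter 2: z = 1.4583 + -2.2080i, |z|^2 = 7.0019
Escaped at iteration 2

Answer: 2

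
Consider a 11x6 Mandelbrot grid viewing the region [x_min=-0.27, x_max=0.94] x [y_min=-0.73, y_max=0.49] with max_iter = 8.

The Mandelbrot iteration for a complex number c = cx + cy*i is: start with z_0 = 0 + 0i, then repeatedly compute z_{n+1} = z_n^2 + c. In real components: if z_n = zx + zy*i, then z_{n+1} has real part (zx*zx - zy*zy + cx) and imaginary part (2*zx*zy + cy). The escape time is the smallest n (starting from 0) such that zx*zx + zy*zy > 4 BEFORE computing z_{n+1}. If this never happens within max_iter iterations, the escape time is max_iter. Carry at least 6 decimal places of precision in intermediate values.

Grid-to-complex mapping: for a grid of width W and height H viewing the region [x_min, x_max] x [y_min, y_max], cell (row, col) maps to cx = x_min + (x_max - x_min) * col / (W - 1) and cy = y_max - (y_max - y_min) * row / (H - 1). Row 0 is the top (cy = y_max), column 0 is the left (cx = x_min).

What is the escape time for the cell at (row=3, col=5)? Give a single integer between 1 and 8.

Answer: 8

Derivation:
z_0 = 0 + 0i, c = 0.3350 + -0.2420i
Iter 1: z = 0.3350 + -0.2420i, |z|^2 = 0.1708
Iter 2: z = 0.3887 + -0.4041i, |z|^2 = 0.3144
Iter 3: z = 0.3227 + -0.5561i, |z|^2 = 0.4135
Iter 4: z = 0.1299 + -0.6010i, |z|^2 = 0.3780
Iter 5: z = -0.0093 + -0.3981i, |z|^2 = 0.1586
Iter 6: z = 0.1766 + -0.2346i, |z|^2 = 0.0862
Iter 7: z = 0.3112 + -0.3249i, |z|^2 = 0.2024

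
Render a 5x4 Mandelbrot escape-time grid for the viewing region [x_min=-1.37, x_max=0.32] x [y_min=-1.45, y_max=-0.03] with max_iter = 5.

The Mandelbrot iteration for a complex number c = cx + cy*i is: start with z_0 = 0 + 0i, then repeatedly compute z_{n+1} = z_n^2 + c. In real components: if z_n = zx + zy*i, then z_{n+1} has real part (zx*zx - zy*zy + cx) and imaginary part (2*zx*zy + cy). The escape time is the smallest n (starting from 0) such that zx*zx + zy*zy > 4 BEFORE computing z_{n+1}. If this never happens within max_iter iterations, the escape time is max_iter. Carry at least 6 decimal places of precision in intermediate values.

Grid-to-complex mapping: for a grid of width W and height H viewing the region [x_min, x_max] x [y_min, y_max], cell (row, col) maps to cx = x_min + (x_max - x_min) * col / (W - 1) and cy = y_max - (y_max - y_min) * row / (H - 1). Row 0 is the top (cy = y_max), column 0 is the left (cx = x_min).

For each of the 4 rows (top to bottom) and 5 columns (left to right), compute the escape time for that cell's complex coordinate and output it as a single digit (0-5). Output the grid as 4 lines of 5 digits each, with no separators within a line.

(row=0, col=0): c = -1.3700 + -0.0300i → escape time 5
(row=0, col=1): c = -0.9475 + -0.0300i → escape time 5
(row=0, col=2): c = -0.5250 + -0.0300i → escape time 5
(row=0, col=3): c = -0.1025 + -0.0300i → escape time 5
(row=0, col=4): c = 0.3200 + -0.0300i → escape time 5
(row=1, col=0): c = -1.3700 + -0.5033i → escape time 3
(row=1, col=1): c = -0.9475 + -0.5033i → escape time 5
(row=1, col=2): c = -0.5250 + -0.5033i → escape time 5
(row=1, col=3): c = -0.1025 + -0.5033i → escape time 5
(row=1, col=4): c = 0.3200 + -0.5033i → escape time 5
(row=2, col=0): c = -1.3700 + -0.9767i → escape time 3
(row=2, col=1): c = -0.9475 + -0.9767i → escape time 3
(row=2, col=2): c = -0.5250 + -0.9767i → escape time 4
(row=2, col=3): c = -0.1025 + -0.9767i → escape time 5
(row=2, col=4): c = 0.3200 + -0.9767i → escape time 3
(row=3, col=0): c = -1.3700 + -1.4500i → escape time 2
(row=3, col=1): c = -0.9475 + -1.4500i → escape time 2
(row=3, col=2): c = -0.5250 + -1.4500i → escape time 2
(row=3, col=3): c = -0.1025 + -1.4500i → escape time 2
(row=3, col=4): c = 0.3200 + -1.4500i → escape time 2

Answer: 55555
35555
33453
22222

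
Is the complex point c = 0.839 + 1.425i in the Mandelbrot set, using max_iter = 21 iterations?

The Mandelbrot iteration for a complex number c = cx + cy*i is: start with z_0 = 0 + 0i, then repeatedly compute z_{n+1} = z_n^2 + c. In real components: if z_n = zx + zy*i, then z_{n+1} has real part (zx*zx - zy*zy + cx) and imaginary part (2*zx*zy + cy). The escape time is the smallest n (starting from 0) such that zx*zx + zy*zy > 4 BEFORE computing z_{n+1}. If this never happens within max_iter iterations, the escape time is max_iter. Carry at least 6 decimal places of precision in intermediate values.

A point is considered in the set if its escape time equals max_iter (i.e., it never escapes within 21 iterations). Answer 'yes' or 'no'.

z_0 = 0 + 0i, c = 0.8390 + 1.4250i
Iter 1: z = 0.8390 + 1.4250i, |z|^2 = 2.7345
Iter 2: z = -0.4877 + 3.8162i, |z|^2 = 14.8009
Escaped at iteration 2

Answer: no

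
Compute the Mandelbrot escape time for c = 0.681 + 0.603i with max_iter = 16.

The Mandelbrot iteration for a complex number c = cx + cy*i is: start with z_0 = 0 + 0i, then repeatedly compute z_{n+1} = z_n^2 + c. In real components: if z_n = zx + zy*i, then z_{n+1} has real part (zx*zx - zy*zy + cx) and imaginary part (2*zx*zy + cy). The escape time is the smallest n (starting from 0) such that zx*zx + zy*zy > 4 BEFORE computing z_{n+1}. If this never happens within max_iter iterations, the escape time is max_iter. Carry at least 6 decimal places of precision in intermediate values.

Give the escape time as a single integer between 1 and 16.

z_0 = 0 + 0i, c = 0.6810 + 0.6030i
Iter 1: z = 0.6810 + 0.6030i, |z|^2 = 0.8274
Iter 2: z = 0.7812 + 1.4243i, |z|^2 = 2.6388
Iter 3: z = -0.7374 + 2.8282i, |z|^2 = 8.5423
Escaped at iteration 3

Answer: 3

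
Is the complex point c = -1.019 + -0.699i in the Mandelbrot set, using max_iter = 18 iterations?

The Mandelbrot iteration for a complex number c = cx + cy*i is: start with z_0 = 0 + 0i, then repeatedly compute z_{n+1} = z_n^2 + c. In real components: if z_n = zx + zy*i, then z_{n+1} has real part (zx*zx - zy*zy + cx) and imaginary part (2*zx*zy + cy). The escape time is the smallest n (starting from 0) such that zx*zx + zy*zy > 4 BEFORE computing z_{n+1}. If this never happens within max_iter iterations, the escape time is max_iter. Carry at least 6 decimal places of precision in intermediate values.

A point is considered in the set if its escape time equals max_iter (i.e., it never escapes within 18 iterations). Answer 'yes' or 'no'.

z_0 = 0 + 0i, c = -1.0190 + -0.6990i
Iter 1: z = -1.0190 + -0.6990i, |z|^2 = 1.5270
Iter 2: z = -0.4692 + 0.7256i, |z|^2 = 0.7466
Iter 3: z = -1.3253 + -1.3799i, |z|^2 = 3.6605
Iter 4: z = -1.1669 + 2.9585i, |z|^2 = 10.1144
Escaped at iteration 4

Answer: no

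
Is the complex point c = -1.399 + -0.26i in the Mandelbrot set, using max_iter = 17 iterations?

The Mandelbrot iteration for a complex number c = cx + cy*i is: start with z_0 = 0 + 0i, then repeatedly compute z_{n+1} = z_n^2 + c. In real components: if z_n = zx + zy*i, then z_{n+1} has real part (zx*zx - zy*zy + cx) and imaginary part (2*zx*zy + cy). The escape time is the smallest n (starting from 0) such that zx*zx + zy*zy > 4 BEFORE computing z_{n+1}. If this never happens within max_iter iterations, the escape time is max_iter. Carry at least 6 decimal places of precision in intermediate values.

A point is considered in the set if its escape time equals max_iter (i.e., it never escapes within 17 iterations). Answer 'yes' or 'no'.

z_0 = 0 + 0i, c = -1.3990 + -0.2600i
Iter 1: z = -1.3990 + -0.2600i, |z|^2 = 2.0248
Iter 2: z = 0.4906 + 0.4675i, |z|^2 = 0.4592
Iter 3: z = -1.3768 + 0.1987i, |z|^2 = 1.9352
Iter 4: z = 0.4572 + -0.8071i, |z|^2 = 0.8605
Iter 5: z = -1.8414 + -0.9981i, |z|^2 = 4.3870
Escaped at iteration 5

Answer: no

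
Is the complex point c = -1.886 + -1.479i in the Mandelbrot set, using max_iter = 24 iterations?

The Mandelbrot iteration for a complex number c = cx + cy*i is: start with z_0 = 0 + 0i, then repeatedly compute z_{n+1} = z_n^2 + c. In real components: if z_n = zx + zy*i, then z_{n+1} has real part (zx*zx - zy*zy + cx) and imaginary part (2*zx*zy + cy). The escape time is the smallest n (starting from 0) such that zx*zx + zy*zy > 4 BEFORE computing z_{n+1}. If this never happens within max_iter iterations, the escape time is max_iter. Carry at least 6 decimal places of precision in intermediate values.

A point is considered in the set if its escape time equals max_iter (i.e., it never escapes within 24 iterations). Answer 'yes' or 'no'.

z_0 = 0 + 0i, c = -1.8860 + -1.4790i
Iter 1: z = -1.8860 + -1.4790i, |z|^2 = 5.7444
Escaped at iteration 1

Answer: no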